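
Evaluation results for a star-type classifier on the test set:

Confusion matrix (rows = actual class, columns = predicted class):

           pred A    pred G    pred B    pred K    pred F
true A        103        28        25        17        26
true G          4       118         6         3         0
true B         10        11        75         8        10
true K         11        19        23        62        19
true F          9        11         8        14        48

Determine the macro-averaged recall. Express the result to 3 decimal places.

Per-class recall (TP/(TP+FN)):
  A: TP=103, FN=28+25+17+26=96 → 103/199 = 0.5176
  G: TP=118, FN=4+6+3+0=13 → 118/131 = 0.9008
  B: TP=75, FN=10+11+8+10=39 → 75/114 = 0.6579
  K: TP=62, FN=11+19+23+19=72 → 62/134 = 0.4627
  F: TP=48, FN=9+11+8+14=42 → 48/90 = 0.5333
Macro-recall = mean = (0.5176 + 0.9008 + 0.6579 + 0.4627 + 0.5333) / 5 = 0.614

0.614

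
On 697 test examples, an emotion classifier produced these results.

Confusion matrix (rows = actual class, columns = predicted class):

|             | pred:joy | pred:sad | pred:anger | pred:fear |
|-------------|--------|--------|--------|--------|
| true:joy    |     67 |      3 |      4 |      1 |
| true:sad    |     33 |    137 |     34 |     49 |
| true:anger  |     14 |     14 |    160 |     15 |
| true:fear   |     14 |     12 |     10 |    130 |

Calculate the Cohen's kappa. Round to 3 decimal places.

0.607

Observed agreement pₒ = trace/N = 494/697 = 0.7088
Expected agreement pₑ = Σ (rowᵢ·colᵢ)/N² = (75·128 + 253·166 + 203·208 + 166·195)/697² = 0.2598
κ = (pₒ − pₑ)/(1 − pₑ) = (0.7088 − 0.2598)/(1 − 0.2598) = 0.607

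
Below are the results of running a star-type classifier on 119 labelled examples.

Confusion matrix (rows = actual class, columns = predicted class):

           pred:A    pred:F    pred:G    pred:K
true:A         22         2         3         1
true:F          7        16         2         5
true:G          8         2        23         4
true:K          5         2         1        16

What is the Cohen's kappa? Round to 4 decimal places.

Observed agreement pₒ = trace/N = 77/119 = 0.64706
Expected agreement pₑ = Σ (rowᵢ·colᵢ)/N² = (28·42 + 30·22 + 37·29 + 24·26)/119² = 0.24949
κ = (pₒ − pₑ)/(1 − pₑ) = (0.64706 − 0.24949)/(1 − 0.24949) = 0.5297

0.5297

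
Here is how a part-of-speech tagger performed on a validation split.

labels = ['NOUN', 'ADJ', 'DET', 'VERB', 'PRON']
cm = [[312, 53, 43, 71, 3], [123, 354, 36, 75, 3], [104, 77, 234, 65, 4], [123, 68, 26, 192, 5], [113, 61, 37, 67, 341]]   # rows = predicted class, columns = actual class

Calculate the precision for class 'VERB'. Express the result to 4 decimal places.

precision = TP/(TP+FP).
VERB: TP=192, FP=123+68+26+5=222 → 192/414 = 0.46377

0.4638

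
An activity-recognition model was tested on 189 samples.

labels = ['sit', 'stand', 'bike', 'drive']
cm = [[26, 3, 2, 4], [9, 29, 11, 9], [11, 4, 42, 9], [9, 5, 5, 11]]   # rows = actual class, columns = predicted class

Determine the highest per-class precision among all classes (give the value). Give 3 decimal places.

0.707

Per-class precision (TP/(TP+FP)):
  sit: TP=26, FP=9+11+9=29 → 26/55 = 0.4727
  stand: TP=29, FP=3+4+5=12 → 29/41 = 0.7073
  bike: TP=42, FP=2+11+5=18 → 42/60 = 0.7000
  drive: TP=11, FP=4+9+9=22 → 11/33 = 0.3333
Highest is class 'stand' with precision = 0.707.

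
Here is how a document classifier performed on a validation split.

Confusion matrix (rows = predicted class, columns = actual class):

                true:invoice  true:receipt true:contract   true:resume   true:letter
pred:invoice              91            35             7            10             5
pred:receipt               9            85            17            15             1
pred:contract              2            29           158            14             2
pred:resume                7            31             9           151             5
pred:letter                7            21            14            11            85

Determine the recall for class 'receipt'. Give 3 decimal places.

Take TP from the diagonal, FP from the rest of the 'receipt' prediction marginal, FN from the rest of the 'receipt' actual marginal.
recall = TP/(TP+FN).
receipt: TP=85, FN=35+29+31+21=116 → 85/201 = 0.4229

0.423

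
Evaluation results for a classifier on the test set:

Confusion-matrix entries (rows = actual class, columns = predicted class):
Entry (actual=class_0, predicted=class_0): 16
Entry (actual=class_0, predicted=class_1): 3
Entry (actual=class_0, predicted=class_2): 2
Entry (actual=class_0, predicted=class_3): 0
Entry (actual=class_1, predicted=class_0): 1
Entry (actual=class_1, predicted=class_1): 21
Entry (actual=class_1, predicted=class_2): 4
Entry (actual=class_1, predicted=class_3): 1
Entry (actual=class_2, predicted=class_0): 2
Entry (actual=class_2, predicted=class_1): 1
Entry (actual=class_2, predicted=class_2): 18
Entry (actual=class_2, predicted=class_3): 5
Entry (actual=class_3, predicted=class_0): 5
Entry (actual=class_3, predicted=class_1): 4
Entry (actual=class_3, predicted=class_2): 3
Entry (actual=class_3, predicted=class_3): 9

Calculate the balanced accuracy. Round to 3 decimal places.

Balanced accuracy = mean of per-class recall.
  class_0: recall = 16/21 = 0.7619
  class_1: recall = 21/27 = 0.7778
  class_2: recall = 18/26 = 0.6923
  class_3: recall = 9/21 = 0.4286
Mean = (0.7619 + 0.7778 + 0.6923 + 0.4286) / 4 = 0.665

0.665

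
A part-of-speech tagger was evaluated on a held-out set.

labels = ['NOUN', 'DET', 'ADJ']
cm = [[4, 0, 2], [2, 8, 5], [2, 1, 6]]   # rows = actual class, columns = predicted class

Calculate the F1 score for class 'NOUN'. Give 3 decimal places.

0.571

Treat 'NOUN' as positive and all other classes as negative.
F1 score = 2·TP/(2·TP+FP+FN).
NOUN: TP=4, FP=2+2=4, FN=0+2=2 → 8/14 = 0.5714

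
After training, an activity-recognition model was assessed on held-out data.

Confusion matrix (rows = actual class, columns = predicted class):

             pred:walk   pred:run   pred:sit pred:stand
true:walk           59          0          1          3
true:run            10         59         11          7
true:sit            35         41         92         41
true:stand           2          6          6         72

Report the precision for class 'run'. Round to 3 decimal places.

precision = TP/(TP+FP).
run: TP=59, FP=0+41+6=47 → 59/106 = 0.5566

0.557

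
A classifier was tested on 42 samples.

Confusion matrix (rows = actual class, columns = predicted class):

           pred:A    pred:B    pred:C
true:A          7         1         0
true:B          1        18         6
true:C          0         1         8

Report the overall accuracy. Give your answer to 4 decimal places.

0.7857

Accuracy = trace / total = (7+18+8=33) / 42 = 33/42 = 0.7857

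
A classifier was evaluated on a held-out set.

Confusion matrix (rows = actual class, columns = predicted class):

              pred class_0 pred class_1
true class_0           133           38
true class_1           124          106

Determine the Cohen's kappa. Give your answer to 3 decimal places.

0.224

Observed agreement pₒ = trace/N = 239/401 = 0.5960
Expected agreement pₑ = Σ (rowᵢ·colᵢ)/N² = (171·257 + 230·144)/401² = 0.4793
κ = (pₒ − pₑ)/(1 − pₑ) = (0.5960 − 0.4793)/(1 − 0.4793) = 0.224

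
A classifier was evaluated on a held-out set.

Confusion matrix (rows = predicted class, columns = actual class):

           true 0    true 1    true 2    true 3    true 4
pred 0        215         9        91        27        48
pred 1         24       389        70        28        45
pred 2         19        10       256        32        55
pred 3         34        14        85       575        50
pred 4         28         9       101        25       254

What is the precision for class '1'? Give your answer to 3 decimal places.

0.700

precision = TP/(TP+FP).
1: TP=389, FP=24+70+28+45=167 → 389/556 = 0.6996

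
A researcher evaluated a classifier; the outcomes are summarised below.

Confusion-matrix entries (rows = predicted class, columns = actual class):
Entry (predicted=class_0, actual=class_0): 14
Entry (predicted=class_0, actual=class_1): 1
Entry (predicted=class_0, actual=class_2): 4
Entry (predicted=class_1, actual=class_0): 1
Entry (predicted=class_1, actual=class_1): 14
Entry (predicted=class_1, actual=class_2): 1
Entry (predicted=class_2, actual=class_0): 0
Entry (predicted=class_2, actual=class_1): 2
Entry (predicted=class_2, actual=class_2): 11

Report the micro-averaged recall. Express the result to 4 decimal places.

Micro-averaging pools counts across classes: ΣTP=39, ΣFP=9, ΣFN=9.
Micro-recall = TP/(TP+FN) on pooled counts = 0.8125 (equals overall accuracy in single-label multiclass).

0.8125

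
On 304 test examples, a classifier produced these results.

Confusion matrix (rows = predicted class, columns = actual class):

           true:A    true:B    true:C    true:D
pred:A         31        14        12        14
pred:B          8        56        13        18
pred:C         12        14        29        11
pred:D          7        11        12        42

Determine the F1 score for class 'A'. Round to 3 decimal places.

0.481

One-vs-rest for 'A': TP = diagonal; FP = other classes predicted 'A'; FN = 'A' predicted as other.
F1 score = 2·TP/(2·TP+FP+FN).
A: TP=31, FP=14+12+14=40, FN=8+12+7=27 → 62/129 = 0.4806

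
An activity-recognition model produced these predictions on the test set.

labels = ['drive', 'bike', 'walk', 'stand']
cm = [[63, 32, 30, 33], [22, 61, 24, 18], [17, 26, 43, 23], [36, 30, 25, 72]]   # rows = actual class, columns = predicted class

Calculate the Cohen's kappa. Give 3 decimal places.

Observed agreement pₒ = trace/N = 239/555 = 0.4306
Expected agreement pₑ = Σ (rowᵢ·colᵢ)/N² = (158·138 + 125·149 + 109·122 + 163·146)/555² = 0.2517
κ = (pₒ − pₑ)/(1 − pₑ) = (0.4306 − 0.2517)/(1 − 0.2517) = 0.239

0.239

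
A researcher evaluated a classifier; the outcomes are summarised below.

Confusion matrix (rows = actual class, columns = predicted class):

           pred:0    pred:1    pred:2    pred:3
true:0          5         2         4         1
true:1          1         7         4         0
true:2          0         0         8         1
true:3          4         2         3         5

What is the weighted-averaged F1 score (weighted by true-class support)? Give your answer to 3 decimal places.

Per-class F1 score (2·TP/(2·TP+FP+FN)):
  0: TP=5, FP=1+0+4=5, FN=2+4+1=7 → 10/22 = 0.4545
  1: TP=7, FP=2+0+2=4, FN=1+4+0=5 → 14/23 = 0.6087
  2: TP=8, FP=4+4+3=11, FN=0+0+1=1 → 16/28 = 0.5714
  3: TP=5, FP=1+0+1=2, FN=4+2+3=9 → 10/21 = 0.4762
Weighted-F1 score = Σ (supportᵢ/N)·F1 scoreᵢ with N=47: (12/47)·0.4545 + (12/47)·0.6087 + (9/47)·0.5714 + (14/47)·0.4762 = 0.523

0.523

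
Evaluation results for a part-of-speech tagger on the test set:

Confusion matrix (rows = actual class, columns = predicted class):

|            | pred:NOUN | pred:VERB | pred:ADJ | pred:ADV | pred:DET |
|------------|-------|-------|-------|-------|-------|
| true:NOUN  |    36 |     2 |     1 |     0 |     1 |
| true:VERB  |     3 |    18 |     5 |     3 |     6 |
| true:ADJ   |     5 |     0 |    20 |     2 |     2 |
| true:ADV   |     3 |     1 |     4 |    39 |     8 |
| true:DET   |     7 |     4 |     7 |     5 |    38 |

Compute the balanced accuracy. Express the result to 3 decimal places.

Balanced accuracy = mean of per-class recall.
  NOUN: recall = 36/40 = 0.9000
  VERB: recall = 18/35 = 0.5143
  ADJ: recall = 20/29 = 0.6897
  ADV: recall = 39/55 = 0.7091
  DET: recall = 38/61 = 0.6230
Mean = (0.9000 + 0.5143 + 0.6897 + 0.7091 + 0.6230) / 5 = 0.687

0.687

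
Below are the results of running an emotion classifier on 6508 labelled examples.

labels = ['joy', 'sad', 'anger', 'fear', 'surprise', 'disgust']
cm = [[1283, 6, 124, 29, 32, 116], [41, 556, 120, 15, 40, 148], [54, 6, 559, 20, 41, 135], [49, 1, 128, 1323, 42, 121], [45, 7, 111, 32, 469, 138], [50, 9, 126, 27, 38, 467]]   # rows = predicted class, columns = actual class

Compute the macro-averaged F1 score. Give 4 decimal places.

0.6876

Per-class F1 score (2·TP/(2·TP+FP+FN)):
  joy: TP=1283, FP=6+124+29+32+116=307, FN=41+54+49+45+50=239 → 2566/3112 = 0.82455
  sad: TP=556, FP=41+120+15+40+148=364, FN=6+6+1+7+9=29 → 1112/1505 = 0.73887
  anger: TP=559, FP=54+6+20+41+135=256, FN=124+120+128+111+126=609 → 1118/1983 = 0.56379
  fear: TP=1323, FP=49+1+128+42+121=341, FN=29+15+20+32+27=123 → 2646/3110 = 0.85080
  surprise: TP=469, FP=45+7+111+32+138=333, FN=32+40+41+42+38=193 → 938/1464 = 0.64071
  disgust: TP=467, FP=50+9+126+27+38=250, FN=116+148+135+121+138=658 → 934/1842 = 0.50706
Macro-F1 score = mean = (0.82455 + 0.73887 + 0.56379 + 0.85080 + 0.64071 + 0.50706) / 6 = 0.6876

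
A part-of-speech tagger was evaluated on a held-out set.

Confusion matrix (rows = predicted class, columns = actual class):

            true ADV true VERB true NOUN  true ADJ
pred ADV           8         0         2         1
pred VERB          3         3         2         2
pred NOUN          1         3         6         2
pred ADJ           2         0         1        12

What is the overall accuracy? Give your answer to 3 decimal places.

0.604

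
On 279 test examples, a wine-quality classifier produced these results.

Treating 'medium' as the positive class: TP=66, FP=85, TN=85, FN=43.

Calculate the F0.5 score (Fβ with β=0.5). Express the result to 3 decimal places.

0.463

Fβ = (1+β²)·TP / ((1+β²)·TP + β²·FN + FP), with β²=1/4
= 1.25·66 / (1.25·66 + 0.25·43 + 85) = 0.463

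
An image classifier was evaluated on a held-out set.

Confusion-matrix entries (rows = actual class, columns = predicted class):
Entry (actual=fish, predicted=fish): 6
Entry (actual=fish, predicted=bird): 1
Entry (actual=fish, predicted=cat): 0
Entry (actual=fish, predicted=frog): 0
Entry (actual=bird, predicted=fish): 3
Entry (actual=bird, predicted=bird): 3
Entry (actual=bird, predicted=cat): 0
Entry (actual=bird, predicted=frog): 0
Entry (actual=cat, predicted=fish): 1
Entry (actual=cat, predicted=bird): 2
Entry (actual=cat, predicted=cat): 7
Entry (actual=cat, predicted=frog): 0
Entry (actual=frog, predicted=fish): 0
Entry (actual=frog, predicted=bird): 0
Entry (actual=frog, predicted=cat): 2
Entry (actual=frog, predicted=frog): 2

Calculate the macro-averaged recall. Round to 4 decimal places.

Per-class recall (TP/(TP+FN)):
  fish: TP=6, FN=1+0+0=1 → 6/7 = 0.85714
  bird: TP=3, FN=3+0+0=3 → 3/6 = 0.50000
  cat: TP=7, FN=1+2+0=3 → 7/10 = 0.70000
  frog: TP=2, FN=0+0+2=2 → 2/4 = 0.50000
Macro-recall = mean = (0.85714 + 0.50000 + 0.70000 + 0.50000) / 4 = 0.6393

0.6393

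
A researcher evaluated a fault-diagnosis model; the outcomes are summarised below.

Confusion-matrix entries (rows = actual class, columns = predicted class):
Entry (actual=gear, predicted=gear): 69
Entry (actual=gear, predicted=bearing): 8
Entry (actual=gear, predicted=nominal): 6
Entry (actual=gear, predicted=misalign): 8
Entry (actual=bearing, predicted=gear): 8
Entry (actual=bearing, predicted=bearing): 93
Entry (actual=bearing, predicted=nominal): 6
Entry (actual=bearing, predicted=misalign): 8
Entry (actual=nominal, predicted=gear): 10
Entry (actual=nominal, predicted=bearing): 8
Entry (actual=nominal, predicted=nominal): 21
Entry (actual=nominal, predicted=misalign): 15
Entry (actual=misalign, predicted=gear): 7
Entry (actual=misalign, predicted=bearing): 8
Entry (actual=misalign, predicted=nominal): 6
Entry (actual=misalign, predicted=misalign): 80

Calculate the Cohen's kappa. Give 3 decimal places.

0.628

Observed agreement pₒ = trace/N = 263/361 = 0.7285
Expected agreement pₑ = Σ (rowᵢ·colᵢ)/N² = (91·94 + 115·117 + 54·39 + 101·111)/361² = 0.2711
κ = (pₒ − pₑ)/(1 − pₑ) = (0.7285 − 0.2711)/(1 − 0.2711) = 0.628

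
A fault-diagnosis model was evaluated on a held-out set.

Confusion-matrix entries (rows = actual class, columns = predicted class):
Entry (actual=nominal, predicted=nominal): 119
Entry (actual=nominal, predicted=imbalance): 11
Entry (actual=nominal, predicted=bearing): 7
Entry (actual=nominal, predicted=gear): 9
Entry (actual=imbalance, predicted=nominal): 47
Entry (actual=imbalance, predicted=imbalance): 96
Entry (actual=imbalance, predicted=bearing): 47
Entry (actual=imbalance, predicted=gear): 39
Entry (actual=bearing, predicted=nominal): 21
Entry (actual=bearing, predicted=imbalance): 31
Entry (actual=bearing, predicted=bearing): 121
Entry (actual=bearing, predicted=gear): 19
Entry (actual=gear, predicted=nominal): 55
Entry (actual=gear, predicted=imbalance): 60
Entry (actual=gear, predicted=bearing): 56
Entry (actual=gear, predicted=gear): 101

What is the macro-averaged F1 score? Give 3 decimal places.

0.524

Per-class F1 score (2·TP/(2·TP+FP+FN)):
  nominal: TP=119, FP=47+21+55=123, FN=11+7+9=27 → 238/388 = 0.6134
  imbalance: TP=96, FP=11+31+60=102, FN=47+47+39=133 → 192/427 = 0.4496
  bearing: TP=121, FP=7+47+56=110, FN=21+31+19=71 → 242/423 = 0.5721
  gear: TP=101, FP=9+39+19=67, FN=55+60+56=171 → 202/440 = 0.4591
Macro-F1 score = mean = (0.6134 + 0.4496 + 0.5721 + 0.4591) / 4 = 0.524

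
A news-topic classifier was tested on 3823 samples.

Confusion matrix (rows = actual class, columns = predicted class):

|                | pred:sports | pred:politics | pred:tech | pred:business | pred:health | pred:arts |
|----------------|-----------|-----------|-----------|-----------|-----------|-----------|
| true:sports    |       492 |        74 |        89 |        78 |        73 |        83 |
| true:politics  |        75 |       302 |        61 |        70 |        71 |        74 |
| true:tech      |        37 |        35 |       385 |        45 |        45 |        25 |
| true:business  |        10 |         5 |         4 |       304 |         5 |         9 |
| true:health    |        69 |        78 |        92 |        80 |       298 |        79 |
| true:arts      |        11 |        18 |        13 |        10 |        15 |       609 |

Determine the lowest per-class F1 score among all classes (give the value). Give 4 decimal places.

Per-class F1 score (2·TP/(2·TP+FP+FN)):
  sports: TP=492, FP=75+37+10+69+11=202, FN=74+89+78+73+83=397 → 984/1583 = 0.62160
  politics: TP=302, FP=74+35+5+78+18=210, FN=75+61+70+71+74=351 → 604/1165 = 0.51845
  tech: TP=385, FP=89+61+4+92+13=259, FN=37+35+45+45+25=187 → 770/1216 = 0.63322
  business: TP=304, FP=78+70+45+80+10=283, FN=10+5+4+5+9=33 → 608/924 = 0.65801
  health: TP=298, FP=73+71+45+5+15=209, FN=69+78+92+80+79=398 → 596/1203 = 0.49543
  arts: TP=609, FP=83+74+25+9+79=270, FN=11+18+13+10+15=67 → 1218/1555 = 0.78328
Lowest is class 'health' with F1 score = 0.4954.

0.4954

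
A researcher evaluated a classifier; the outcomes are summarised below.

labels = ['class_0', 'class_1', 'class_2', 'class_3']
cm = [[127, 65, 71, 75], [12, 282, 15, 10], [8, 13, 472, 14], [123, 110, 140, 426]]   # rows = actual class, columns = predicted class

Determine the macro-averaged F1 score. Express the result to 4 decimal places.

Per-class F1 score (2·TP/(2·TP+FP+FN)):
  class_0: TP=127, FP=12+8+123=143, FN=65+71+75=211 → 254/608 = 0.41776
  class_1: TP=282, FP=65+13+110=188, FN=12+15+10=37 → 564/789 = 0.71483
  class_2: TP=472, FP=71+15+140=226, FN=8+13+14=35 → 944/1205 = 0.78340
  class_3: TP=426, FP=75+10+14=99, FN=123+110+140=373 → 852/1324 = 0.64350
Macro-F1 score = mean = (0.41776 + 0.71483 + 0.78340 + 0.64350) / 4 = 0.6399

0.6399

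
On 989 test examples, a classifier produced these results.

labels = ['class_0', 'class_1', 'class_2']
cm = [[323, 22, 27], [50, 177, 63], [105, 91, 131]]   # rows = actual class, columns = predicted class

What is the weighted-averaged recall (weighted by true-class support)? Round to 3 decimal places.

Per-class recall (TP/(TP+FN)):
  class_0: TP=323, FN=22+27=49 → 323/372 = 0.8683
  class_1: TP=177, FN=50+63=113 → 177/290 = 0.6103
  class_2: TP=131, FN=105+91=196 → 131/327 = 0.4006
Weighted-recall = Σ (supportᵢ/N)·recallᵢ with N=989: (372/989)·0.8683 + (290/989)·0.6103 + (327/989)·0.4006 = 0.638

0.638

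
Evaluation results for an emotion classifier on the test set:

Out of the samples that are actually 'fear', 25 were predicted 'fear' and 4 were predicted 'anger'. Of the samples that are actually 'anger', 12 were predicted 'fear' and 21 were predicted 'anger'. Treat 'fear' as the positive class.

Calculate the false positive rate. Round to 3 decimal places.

0.364

FPR = FP/(FP+TN) = 12/(12+21) = 0.364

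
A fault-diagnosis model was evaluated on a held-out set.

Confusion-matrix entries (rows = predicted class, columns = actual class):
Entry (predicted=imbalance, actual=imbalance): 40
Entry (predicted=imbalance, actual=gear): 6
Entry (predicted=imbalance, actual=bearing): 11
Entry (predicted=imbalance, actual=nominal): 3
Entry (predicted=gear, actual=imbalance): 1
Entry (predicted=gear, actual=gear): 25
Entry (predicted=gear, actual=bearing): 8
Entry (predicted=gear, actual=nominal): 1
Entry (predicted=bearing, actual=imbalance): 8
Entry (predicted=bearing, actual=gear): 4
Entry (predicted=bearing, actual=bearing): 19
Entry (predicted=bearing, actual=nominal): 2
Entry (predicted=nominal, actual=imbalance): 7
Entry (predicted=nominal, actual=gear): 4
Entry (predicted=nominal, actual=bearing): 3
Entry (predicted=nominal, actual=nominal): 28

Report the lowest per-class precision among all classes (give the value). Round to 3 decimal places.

Per-class precision (TP/(TP+FP)):
  imbalance: TP=40, FP=6+11+3=20 → 40/60 = 0.6667
  gear: TP=25, FP=1+8+1=10 → 25/35 = 0.7143
  bearing: TP=19, FP=8+4+2=14 → 19/33 = 0.5758
  nominal: TP=28, FP=7+4+3=14 → 28/42 = 0.6667
Lowest is class 'bearing' with precision = 0.576.

0.576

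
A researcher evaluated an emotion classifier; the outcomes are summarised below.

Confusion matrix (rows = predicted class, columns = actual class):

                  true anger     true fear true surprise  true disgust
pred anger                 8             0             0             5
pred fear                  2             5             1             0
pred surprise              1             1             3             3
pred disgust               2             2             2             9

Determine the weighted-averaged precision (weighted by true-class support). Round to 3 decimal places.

0.578

Per-class precision (TP/(TP+FP)):
  anger: TP=8, FP=0+0+5=5 → 8/13 = 0.6154
  fear: TP=5, FP=2+1+0=3 → 5/8 = 0.6250
  surprise: TP=3, FP=1+1+3=5 → 3/8 = 0.3750
  disgust: TP=9, FP=2+2+2=6 → 9/15 = 0.6000
Weighted-precision = Σ (supportᵢ/N)·precisionᵢ with N=44: (13/44)·0.6154 + (8/44)·0.6250 + (6/44)·0.3750 + (17/44)·0.6000 = 0.578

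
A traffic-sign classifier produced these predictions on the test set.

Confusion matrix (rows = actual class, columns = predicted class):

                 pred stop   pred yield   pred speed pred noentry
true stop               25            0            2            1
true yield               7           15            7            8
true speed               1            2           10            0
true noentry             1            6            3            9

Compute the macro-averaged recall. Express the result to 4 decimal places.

Per-class recall (TP/(TP+FN)):
  stop: TP=25, FN=0+2+1=3 → 25/28 = 0.89286
  yield: TP=15, FN=7+7+8=22 → 15/37 = 0.40541
  speed: TP=10, FN=1+2+0=3 → 10/13 = 0.76923
  noentry: TP=9, FN=1+6+3=10 → 9/19 = 0.47368
Macro-recall = mean = (0.89286 + 0.40541 + 0.76923 + 0.47368) / 4 = 0.6353

0.6353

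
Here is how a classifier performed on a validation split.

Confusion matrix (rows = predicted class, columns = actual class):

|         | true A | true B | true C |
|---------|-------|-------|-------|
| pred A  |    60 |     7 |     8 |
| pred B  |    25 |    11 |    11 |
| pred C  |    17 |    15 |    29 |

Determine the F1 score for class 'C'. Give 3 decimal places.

0.532

Take TP from the diagonal, FP from the rest of the 'C' prediction marginal, FN from the rest of the 'C' actual marginal.
F1 score = 2·TP/(2·TP+FP+FN).
C: TP=29, FP=17+15=32, FN=8+11=19 → 58/109 = 0.5321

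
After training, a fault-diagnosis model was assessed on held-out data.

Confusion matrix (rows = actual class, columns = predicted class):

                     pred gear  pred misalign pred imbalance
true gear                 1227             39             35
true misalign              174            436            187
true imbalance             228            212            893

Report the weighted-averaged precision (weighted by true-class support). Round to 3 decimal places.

0.744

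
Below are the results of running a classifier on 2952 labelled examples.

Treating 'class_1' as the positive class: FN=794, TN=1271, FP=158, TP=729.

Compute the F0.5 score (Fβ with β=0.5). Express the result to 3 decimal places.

Fβ = (1+β²)·TP / ((1+β²)·TP + β²·FN + FP), with β²=1/4
= 1.25·729 / (1.25·729 + 0.25·794 + 158) = 0.719

0.719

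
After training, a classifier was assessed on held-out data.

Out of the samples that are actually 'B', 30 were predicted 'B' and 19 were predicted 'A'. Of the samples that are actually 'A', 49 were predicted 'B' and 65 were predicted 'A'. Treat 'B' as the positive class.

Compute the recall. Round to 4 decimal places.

0.6122

Recall = TP/(TP+FN) = 30/(30+19) = 30/49 = 0.6122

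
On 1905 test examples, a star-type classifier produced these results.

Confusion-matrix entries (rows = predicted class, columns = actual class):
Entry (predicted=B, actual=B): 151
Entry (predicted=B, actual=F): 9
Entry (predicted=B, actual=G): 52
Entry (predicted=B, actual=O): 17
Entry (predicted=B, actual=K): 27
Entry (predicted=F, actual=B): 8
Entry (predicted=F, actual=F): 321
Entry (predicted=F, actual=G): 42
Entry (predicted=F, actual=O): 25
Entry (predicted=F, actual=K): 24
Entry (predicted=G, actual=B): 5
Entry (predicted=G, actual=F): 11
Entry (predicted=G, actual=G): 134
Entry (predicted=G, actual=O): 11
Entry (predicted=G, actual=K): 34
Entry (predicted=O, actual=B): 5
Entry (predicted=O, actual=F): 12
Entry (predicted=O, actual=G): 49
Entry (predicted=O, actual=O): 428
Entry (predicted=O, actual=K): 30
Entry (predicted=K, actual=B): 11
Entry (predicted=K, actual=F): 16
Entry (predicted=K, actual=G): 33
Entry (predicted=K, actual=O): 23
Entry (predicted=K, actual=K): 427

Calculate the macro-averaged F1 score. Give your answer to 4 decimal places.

Per-class F1 score (2·TP/(2·TP+FP+FN)):
  B: TP=151, FP=9+52+17+27=105, FN=8+5+5+11=29 → 302/436 = 0.69266
  F: TP=321, FP=8+42+25+24=99, FN=9+11+12+16=48 → 642/789 = 0.81369
  G: TP=134, FP=5+11+11+34=61, FN=52+42+49+33=176 → 268/505 = 0.53069
  O: TP=428, FP=5+12+49+30=96, FN=17+25+11+23=76 → 856/1028 = 0.83268
  K: TP=427, FP=11+16+33+23=83, FN=27+24+34+30=115 → 854/1052 = 0.81179
Macro-F1 score = mean = (0.69266 + 0.81369 + 0.53069 + 0.83268 + 0.81179) / 5 = 0.7363

0.7363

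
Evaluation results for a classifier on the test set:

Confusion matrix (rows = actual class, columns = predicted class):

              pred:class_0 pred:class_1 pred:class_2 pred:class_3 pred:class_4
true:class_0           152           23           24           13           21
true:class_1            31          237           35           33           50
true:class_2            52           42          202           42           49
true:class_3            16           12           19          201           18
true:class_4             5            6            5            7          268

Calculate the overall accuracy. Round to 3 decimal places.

Accuracy = trace / total = (152+237+202+201+268=1060) / 1563 = 1060/1563 = 0.678

0.678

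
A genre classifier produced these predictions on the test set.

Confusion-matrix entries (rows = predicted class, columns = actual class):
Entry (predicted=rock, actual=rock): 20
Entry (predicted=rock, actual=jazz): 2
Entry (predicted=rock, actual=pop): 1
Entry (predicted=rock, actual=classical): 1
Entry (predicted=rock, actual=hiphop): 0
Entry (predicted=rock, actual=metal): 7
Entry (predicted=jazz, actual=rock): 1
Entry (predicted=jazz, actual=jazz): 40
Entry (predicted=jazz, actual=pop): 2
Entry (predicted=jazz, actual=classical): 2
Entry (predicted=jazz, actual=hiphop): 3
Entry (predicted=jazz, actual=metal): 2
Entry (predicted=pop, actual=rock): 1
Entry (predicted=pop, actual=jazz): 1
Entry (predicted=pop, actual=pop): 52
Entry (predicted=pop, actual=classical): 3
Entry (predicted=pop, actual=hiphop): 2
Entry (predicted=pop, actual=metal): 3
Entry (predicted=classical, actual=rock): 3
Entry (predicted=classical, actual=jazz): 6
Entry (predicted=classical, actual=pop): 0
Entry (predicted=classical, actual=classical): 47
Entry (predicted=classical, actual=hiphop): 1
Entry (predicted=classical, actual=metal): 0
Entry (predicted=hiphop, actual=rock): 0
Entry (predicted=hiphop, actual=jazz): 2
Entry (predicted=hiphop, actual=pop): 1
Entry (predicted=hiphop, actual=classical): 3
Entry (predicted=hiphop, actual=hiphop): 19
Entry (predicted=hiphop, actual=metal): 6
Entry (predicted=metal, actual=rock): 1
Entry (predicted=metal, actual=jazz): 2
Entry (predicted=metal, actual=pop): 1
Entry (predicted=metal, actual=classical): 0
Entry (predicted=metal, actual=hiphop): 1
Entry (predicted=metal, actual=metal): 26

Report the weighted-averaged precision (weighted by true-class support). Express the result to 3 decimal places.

Per-class precision (TP/(TP+FP)):
  rock: TP=20, FP=2+1+1+0+7=11 → 20/31 = 0.6452
  jazz: TP=40, FP=1+2+2+3+2=10 → 40/50 = 0.8000
  pop: TP=52, FP=1+1+3+2+3=10 → 52/62 = 0.8387
  classical: TP=47, FP=3+6+0+1+0=10 → 47/57 = 0.8246
  hiphop: TP=19, FP=0+2+1+3+6=12 → 19/31 = 0.6129
  metal: TP=26, FP=1+2+1+0+1=5 → 26/31 = 0.8387
Weighted-precision = Σ (supportᵢ/N)·precisionᵢ with N=262: (26/262)·0.6452 + (53/262)·0.8000 + (57/262)·0.8387 + (56/262)·0.8246 + (26/262)·0.6129 + (44/262)·0.8387 = 0.786

0.786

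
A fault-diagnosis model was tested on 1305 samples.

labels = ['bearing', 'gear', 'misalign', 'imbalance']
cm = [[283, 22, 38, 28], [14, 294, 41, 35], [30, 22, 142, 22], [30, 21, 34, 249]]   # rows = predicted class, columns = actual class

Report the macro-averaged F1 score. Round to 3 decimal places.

0.729

Per-class F1 score (2·TP/(2·TP+FP+FN)):
  bearing: TP=283, FP=22+38+28=88, FN=14+30+30=74 → 566/728 = 0.7775
  gear: TP=294, FP=14+41+35=90, FN=22+22+21=65 → 588/743 = 0.7914
  misalign: TP=142, FP=30+22+22=74, FN=38+41+34=113 → 284/471 = 0.6030
  imbalance: TP=249, FP=30+21+34=85, FN=28+35+22=85 → 498/668 = 0.7455
Macro-F1 score = mean = (0.7775 + 0.7914 + 0.6030 + 0.7455) / 4 = 0.729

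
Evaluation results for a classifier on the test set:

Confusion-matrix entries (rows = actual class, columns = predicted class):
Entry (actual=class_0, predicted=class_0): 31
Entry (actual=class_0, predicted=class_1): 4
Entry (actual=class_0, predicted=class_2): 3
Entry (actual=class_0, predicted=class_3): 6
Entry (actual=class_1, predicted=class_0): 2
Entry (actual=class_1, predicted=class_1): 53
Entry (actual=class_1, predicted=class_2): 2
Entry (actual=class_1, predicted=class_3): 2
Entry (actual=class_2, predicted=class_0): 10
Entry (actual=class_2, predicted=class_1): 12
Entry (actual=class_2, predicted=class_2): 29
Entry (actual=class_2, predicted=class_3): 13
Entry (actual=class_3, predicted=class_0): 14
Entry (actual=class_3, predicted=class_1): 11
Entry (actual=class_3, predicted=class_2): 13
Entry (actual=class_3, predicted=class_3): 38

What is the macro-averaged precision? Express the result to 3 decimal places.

0.617

Per-class precision (TP/(TP+FP)):
  class_0: TP=31, FP=2+10+14=26 → 31/57 = 0.5439
  class_1: TP=53, FP=4+12+11=27 → 53/80 = 0.6625
  class_2: TP=29, FP=3+2+13=18 → 29/47 = 0.6170
  class_3: TP=38, FP=6+2+13=21 → 38/59 = 0.6441
Macro-precision = mean = (0.5439 + 0.6625 + 0.6170 + 0.6441) / 4 = 0.617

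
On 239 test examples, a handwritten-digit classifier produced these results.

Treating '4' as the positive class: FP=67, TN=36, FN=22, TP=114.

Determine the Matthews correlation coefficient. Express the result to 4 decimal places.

0.2169

MCC = (TP·TN − FP·FN) / √((TP+FP)(TP+FN)(TN+FP)(TN+FN))
Numerator = 114·36 − 67·22 = 2630
Denominator = √(181·136·103·58) = √147055984 = 12126.6642
MCC = 2630 / 12126.6642 = 0.2169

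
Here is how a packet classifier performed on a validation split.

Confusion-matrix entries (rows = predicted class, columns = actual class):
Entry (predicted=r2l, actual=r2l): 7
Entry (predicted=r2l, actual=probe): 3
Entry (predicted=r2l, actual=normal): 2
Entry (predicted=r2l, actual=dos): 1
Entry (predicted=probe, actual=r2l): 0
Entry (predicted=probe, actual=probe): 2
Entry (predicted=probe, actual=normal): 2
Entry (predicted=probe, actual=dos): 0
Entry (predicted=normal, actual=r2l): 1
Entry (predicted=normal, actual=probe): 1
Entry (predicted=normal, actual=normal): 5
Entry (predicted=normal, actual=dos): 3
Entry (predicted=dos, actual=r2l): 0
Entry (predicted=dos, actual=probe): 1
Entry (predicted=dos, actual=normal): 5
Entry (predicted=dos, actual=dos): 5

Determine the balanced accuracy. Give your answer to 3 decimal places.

0.518

Balanced accuracy = mean of per-class recall.
  r2l: recall = 7/8 = 0.8750
  probe: recall = 2/7 = 0.2857
  normal: recall = 5/14 = 0.3571
  dos: recall = 5/9 = 0.5556
Mean = (0.8750 + 0.2857 + 0.3571 + 0.5556) / 4 = 0.518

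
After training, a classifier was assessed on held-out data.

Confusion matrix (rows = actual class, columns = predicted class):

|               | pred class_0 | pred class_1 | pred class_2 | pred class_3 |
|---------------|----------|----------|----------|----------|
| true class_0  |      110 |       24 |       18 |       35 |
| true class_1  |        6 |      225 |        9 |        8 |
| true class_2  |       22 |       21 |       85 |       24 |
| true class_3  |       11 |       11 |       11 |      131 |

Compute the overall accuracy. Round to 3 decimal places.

0.734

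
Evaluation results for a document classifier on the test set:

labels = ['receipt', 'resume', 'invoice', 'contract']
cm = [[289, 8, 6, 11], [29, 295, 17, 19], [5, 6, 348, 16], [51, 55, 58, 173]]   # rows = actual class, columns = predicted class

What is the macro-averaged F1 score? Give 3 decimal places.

0.786

Per-class F1 score (2·TP/(2·TP+FP+FN)):
  receipt: TP=289, FP=29+5+51=85, FN=8+6+11=25 → 578/688 = 0.8401
  resume: TP=295, FP=8+6+55=69, FN=29+17+19=65 → 590/724 = 0.8149
  invoice: TP=348, FP=6+17+58=81, FN=5+6+16=27 → 696/804 = 0.8657
  contract: TP=173, FP=11+19+16=46, FN=51+55+58=164 → 346/556 = 0.6223
Macro-F1 score = mean = (0.8401 + 0.8149 + 0.8657 + 0.6223) / 4 = 0.786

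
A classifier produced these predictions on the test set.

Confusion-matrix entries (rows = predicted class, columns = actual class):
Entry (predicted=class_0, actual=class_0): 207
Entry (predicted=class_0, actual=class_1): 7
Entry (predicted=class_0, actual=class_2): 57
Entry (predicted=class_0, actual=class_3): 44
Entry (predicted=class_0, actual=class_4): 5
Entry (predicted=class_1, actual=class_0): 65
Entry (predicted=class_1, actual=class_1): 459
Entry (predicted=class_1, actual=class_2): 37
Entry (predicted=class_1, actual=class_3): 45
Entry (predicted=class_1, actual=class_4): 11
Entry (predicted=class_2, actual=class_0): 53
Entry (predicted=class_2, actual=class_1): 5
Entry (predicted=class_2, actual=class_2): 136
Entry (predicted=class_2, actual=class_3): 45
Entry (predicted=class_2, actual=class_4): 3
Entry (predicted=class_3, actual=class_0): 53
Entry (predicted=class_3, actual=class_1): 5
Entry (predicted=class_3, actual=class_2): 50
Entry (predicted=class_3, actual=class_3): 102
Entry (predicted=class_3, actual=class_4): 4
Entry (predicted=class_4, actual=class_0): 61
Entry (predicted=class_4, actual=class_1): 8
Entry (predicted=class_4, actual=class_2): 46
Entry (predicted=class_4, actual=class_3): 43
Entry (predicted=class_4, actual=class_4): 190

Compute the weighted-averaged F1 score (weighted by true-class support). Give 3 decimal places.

Per-class F1 score (2·TP/(2·TP+FP+FN)):
  class_0: TP=207, FP=7+57+44+5=113, FN=65+53+53+61=232 → 414/759 = 0.5455
  class_1: TP=459, FP=65+37+45+11=158, FN=7+5+5+8=25 → 918/1101 = 0.8338
  class_2: TP=136, FP=53+5+45+3=106, FN=57+37+50+46=190 → 272/568 = 0.4789
  class_3: TP=102, FP=53+5+50+4=112, FN=44+45+45+43=177 → 204/493 = 0.4138
  class_4: TP=190, FP=61+8+46+43=158, FN=5+11+3+4=23 → 380/561 = 0.6774
Weighted-F1 score = Σ (supportᵢ/N)·F1 scoreᵢ with N=1741: (439/1741)·0.5455 + (484/1741)·0.8338 + (326/1741)·0.4789 + (279/1741)·0.4138 + (213/1741)·0.6774 = 0.608

0.608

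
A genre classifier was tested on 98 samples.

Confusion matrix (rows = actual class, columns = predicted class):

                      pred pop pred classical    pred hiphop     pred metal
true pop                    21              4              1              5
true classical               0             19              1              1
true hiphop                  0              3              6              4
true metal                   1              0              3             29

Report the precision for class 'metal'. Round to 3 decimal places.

Take TP from the diagonal, FP from the rest of the 'metal' prediction marginal, FN from the rest of the 'metal' actual marginal.
precision = TP/(TP+FP).
metal: TP=29, FP=5+1+4=10 → 29/39 = 0.7436

0.744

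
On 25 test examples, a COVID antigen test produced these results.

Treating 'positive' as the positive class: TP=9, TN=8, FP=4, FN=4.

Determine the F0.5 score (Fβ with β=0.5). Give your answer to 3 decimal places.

0.692

Fβ = (1+β²)·TP / ((1+β²)·TP + β²·FN + FP), with β²=1/4
= 1.25·9 / (1.25·9 + 0.25·4 + 4) = 0.692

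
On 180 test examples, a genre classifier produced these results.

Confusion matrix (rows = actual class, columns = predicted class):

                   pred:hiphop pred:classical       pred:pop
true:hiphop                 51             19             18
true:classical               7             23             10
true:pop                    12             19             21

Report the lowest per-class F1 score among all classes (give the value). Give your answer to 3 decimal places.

0.416

Per-class F1 score (2·TP/(2·TP+FP+FN)):
  hiphop: TP=51, FP=7+12=19, FN=19+18=37 → 102/158 = 0.6456
  classical: TP=23, FP=19+19=38, FN=7+10=17 → 46/101 = 0.4554
  pop: TP=21, FP=18+10=28, FN=12+19=31 → 42/101 = 0.4158
Lowest is class 'pop' with F1 score = 0.416.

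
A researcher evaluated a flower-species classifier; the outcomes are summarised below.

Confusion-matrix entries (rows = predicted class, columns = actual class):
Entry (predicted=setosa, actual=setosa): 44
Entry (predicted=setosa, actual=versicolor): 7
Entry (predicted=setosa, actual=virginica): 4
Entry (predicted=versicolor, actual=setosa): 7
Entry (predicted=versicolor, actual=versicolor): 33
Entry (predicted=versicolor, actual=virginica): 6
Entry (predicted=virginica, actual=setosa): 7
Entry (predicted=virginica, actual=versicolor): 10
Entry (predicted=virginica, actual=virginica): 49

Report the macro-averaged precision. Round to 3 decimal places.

Per-class precision (TP/(TP+FP)):
  setosa: TP=44, FP=7+4=11 → 44/55 = 0.8000
  versicolor: TP=33, FP=7+6=13 → 33/46 = 0.7174
  virginica: TP=49, FP=7+10=17 → 49/66 = 0.7424
Macro-precision = mean = (0.8000 + 0.7174 + 0.7424) / 3 = 0.753

0.753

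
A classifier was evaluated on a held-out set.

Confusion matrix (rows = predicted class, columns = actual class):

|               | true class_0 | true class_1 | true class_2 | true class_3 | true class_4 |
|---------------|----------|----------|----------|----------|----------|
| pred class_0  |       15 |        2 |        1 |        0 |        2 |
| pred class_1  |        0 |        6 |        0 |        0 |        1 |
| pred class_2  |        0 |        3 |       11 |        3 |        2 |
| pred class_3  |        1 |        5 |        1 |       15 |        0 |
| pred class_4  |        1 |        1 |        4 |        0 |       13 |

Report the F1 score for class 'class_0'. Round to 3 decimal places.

0.811

F1 score = 2·TP/(2·TP+FP+FN).
class_0: TP=15, FP=2+1+0+2=5, FN=0+0+1+1=2 → 30/37 = 0.8108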